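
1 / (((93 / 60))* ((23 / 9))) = 180 / 713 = 0.25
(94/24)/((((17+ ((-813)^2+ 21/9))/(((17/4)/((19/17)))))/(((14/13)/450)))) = 5593/103720734000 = 0.00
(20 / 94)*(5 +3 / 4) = 115 / 94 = 1.22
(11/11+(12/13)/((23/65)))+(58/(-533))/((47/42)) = 2023205/576173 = 3.51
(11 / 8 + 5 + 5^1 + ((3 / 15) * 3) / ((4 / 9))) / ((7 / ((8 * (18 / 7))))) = 9162 / 245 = 37.40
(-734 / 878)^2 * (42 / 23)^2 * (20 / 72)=65997610 / 101949409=0.65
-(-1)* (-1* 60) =-60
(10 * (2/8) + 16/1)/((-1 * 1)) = -37/2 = -18.50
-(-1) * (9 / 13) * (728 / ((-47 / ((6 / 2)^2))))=-4536 / 47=-96.51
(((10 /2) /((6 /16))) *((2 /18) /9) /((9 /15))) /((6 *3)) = 100 /6561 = 0.02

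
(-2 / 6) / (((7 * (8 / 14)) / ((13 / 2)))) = -13 / 24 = -0.54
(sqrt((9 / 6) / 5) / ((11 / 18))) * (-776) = -6984 * sqrt(30) / 55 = -695.51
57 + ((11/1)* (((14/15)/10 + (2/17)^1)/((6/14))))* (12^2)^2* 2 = 224634.66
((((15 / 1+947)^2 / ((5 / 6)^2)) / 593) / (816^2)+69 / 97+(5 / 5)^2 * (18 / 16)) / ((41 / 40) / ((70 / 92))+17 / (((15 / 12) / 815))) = 85631372869 / 515978492731068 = 0.00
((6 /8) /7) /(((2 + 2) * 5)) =3 /560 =0.01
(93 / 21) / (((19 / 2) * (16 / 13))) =403 / 1064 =0.38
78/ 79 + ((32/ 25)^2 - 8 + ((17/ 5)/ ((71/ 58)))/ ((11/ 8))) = -129347474/ 38561875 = -3.35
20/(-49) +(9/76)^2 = -111551/283024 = -0.39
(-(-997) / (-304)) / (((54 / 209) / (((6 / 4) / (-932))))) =10967 / 536832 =0.02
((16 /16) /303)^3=1 /27818127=0.00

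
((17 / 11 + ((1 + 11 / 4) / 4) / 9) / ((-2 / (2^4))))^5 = -501292001353351 / 1252332576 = -400286.64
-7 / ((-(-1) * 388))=-7 / 388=-0.02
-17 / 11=-1.55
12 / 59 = 0.20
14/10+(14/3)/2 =56/15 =3.73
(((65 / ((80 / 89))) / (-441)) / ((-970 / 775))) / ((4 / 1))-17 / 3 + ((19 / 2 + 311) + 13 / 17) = 29379782711 / 93082752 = 315.63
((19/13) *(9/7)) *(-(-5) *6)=5130/91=56.37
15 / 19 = 0.79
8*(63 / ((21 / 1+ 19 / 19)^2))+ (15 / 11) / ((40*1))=1041 / 968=1.08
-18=-18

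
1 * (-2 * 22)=-44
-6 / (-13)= 6 / 13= 0.46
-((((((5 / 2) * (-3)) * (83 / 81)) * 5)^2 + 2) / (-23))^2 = -18588661462849 / 4498116624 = -4132.54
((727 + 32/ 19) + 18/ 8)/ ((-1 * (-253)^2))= -55551/ 4864684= -0.01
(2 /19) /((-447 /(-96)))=64 /2831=0.02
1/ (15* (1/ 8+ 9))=8/ 1095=0.01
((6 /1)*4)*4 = 96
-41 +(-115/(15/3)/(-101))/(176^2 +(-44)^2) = -136288569/3324112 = -41.00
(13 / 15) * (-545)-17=-1468 / 3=-489.33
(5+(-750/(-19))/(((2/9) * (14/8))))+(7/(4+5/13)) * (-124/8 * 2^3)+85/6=-61681/798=-77.29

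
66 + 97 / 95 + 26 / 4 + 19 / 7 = 101393 / 1330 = 76.24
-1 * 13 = -13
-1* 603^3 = -219256227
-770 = -770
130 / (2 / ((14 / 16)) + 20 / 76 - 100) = -1330 / 997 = -1.33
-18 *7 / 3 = -42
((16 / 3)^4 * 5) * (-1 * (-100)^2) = -3276800000 / 81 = -40454320.99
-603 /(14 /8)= -2412 /7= -344.57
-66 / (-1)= 66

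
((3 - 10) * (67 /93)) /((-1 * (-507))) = -469 /47151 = -0.01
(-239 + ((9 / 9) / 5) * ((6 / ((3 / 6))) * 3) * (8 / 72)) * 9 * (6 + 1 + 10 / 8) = -353727 / 20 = -17686.35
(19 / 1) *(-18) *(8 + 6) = -4788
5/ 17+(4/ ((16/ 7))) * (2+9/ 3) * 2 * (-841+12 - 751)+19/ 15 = -27648.44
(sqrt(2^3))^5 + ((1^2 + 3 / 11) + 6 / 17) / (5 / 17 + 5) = 152 / 495 + 128* sqrt(2) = 181.33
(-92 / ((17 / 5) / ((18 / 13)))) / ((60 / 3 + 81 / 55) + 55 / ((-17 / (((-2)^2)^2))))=50600 / 40911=1.24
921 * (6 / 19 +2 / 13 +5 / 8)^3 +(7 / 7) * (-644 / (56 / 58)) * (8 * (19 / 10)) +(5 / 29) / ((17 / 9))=-169841580746857901 / 19018564963840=-8930.30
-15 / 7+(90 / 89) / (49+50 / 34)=-189120 / 89089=-2.12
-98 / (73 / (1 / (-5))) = 98 / 365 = 0.27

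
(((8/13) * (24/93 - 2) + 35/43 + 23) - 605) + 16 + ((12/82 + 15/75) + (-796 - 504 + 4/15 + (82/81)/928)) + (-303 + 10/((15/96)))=-281001726827851/133515092880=-2104.64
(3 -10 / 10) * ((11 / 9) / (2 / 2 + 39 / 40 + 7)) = 880 / 3231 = 0.27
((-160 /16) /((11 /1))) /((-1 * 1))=10 /11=0.91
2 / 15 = 0.13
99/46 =2.15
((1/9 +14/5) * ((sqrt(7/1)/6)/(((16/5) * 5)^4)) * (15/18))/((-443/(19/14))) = -2489 * sqrt(7)/131691184128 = -0.00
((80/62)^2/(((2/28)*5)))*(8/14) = 2560/961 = 2.66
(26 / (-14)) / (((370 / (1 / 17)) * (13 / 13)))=-13 / 44030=-0.00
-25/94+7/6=127/141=0.90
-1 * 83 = -83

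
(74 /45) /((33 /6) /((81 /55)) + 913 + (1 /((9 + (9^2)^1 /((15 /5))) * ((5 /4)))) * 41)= 36 /20089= 0.00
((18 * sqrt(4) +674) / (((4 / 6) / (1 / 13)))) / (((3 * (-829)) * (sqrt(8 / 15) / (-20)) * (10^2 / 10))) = 355 * sqrt(30) / 21554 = 0.09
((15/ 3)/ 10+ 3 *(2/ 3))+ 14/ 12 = 11/ 3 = 3.67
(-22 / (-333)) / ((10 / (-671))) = -7381 / 1665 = -4.43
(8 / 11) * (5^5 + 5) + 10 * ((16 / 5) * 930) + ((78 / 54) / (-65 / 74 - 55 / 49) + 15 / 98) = 2254935842911 / 70388010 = 32035.79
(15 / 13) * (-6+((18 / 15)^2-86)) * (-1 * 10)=13584 / 13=1044.92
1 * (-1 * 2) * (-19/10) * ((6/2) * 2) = 114/5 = 22.80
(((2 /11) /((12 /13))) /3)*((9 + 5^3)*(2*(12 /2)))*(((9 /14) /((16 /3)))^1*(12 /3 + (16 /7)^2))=885807 /7546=117.39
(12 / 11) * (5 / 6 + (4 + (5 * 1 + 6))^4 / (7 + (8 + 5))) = 30385 / 11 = 2762.27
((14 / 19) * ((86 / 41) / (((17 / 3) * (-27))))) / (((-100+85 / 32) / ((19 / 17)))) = 0.00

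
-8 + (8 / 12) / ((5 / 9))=-34 / 5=-6.80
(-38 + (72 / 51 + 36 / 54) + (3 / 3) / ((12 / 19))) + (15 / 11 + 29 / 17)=-23389 / 748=-31.27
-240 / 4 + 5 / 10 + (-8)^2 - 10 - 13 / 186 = -518 / 93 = -5.57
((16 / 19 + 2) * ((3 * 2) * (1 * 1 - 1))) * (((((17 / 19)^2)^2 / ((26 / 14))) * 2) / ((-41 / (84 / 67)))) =0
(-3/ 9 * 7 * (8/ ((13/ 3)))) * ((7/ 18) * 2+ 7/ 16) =-1225/ 234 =-5.24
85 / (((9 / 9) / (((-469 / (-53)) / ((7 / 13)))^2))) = 64484485 / 2809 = 22956.38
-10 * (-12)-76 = 44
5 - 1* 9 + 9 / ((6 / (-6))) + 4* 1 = -9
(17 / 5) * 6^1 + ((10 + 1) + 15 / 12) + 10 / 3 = 2159 / 60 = 35.98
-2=-2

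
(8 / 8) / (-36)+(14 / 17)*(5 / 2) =1243 / 612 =2.03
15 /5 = 3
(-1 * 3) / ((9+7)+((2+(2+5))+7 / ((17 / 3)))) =-51 / 446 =-0.11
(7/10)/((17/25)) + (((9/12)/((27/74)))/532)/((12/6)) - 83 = -26687683/325584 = -81.97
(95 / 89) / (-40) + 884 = 883.97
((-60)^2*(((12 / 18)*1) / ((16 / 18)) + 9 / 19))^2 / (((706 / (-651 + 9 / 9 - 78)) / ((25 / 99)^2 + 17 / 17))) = -21287159.97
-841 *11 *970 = -8973470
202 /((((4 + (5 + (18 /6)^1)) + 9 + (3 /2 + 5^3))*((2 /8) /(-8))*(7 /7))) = -12928 /295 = -43.82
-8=-8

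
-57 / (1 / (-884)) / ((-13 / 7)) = -27132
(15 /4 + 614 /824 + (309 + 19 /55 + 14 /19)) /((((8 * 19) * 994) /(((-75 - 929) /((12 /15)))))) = -8498745293 /3252471376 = -2.61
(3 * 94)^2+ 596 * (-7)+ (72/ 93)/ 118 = 75352.01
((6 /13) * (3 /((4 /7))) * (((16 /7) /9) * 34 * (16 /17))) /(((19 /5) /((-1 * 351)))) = -34560 /19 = -1818.95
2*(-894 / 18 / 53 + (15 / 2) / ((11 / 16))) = 34882 / 1749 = 19.94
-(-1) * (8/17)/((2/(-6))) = -24/17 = -1.41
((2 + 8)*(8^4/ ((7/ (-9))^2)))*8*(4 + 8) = 318504960/ 49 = 6500101.22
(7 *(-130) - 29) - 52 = -991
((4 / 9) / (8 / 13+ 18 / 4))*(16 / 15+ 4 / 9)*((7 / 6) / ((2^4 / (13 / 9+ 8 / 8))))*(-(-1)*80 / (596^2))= 4862 / 922518153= 0.00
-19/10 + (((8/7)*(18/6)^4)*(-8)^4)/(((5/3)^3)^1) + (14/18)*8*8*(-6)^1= 428403721/5250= 81600.71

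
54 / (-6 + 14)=27 / 4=6.75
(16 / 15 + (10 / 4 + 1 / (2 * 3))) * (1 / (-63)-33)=-3328 / 27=-123.26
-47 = -47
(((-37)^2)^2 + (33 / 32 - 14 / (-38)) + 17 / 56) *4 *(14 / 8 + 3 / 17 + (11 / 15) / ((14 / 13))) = 582342422231 / 29792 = 19546939.52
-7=-7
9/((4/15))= 33.75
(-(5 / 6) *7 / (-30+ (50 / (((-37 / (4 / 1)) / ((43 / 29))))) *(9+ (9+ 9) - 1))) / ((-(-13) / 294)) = 368039 / 665054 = 0.55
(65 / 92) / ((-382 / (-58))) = 1885 / 17572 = 0.11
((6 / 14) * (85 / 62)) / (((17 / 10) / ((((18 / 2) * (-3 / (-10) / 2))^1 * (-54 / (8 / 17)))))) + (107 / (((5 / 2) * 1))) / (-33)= -31415683 / 572880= -54.84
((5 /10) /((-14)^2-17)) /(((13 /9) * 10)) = 9 /46540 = 0.00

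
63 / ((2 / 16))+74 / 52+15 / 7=92377 / 182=507.57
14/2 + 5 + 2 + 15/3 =19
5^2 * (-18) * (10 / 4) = -1125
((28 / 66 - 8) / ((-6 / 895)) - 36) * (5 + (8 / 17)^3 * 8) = 3104301571 / 486387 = 6382.37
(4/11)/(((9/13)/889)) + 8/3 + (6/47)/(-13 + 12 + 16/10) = 469.83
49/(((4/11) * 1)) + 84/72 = 1631/12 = 135.92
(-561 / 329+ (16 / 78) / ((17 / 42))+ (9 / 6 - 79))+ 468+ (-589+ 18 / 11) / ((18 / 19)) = -1660574647 / 7198191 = -230.69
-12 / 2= -6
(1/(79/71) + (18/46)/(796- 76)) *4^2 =130719/9085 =14.39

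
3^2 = 9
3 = 3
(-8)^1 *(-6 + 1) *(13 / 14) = 260 / 7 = 37.14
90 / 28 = 45 / 14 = 3.21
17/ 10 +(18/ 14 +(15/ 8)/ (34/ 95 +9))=113297/ 35560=3.19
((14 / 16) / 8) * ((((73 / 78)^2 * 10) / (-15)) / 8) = -37303 / 4672512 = -0.01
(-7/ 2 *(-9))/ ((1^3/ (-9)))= -567/ 2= -283.50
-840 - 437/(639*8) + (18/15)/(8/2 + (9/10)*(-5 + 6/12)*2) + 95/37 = -6497140777/7754904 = -837.81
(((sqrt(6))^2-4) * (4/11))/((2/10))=40/11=3.64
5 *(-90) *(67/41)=-30150/41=-735.37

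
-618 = -618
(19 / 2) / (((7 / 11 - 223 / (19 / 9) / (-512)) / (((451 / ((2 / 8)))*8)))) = 14671224832 / 90173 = 162700.86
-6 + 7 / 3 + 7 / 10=-2.97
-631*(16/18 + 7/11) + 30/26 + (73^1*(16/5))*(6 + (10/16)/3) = 3146626/6435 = 488.99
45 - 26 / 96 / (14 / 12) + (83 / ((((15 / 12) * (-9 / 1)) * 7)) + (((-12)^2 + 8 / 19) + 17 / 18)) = 431101 / 2280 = 189.08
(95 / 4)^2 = 9025 / 16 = 564.06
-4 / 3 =-1.33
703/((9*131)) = 703/1179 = 0.60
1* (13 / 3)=13 / 3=4.33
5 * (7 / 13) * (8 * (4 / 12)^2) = 2.39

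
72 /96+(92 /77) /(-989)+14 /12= 1.92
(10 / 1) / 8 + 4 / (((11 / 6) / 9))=919 / 44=20.89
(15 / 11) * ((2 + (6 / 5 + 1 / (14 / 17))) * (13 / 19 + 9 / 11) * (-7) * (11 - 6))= -727695 / 2299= -316.53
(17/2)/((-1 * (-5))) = 17/10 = 1.70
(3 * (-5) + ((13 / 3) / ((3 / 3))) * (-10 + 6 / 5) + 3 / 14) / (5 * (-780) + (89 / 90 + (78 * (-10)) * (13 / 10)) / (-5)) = 0.01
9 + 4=13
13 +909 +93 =1015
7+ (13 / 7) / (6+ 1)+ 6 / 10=1927 / 245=7.87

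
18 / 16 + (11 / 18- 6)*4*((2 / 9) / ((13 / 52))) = -11687 / 648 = -18.04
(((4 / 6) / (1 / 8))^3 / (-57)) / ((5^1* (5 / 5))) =-4096 / 7695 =-0.53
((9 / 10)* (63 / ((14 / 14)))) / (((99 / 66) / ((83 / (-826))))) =-2241 / 590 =-3.80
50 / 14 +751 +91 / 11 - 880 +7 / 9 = -80650 / 693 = -116.38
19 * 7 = 133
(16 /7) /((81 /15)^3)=2000 /137781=0.01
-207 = -207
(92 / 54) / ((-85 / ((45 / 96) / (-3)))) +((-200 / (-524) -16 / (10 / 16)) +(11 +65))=244291193 / 4810320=50.78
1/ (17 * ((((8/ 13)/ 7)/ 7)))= 637/ 136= 4.68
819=819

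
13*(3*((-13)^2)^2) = 1113879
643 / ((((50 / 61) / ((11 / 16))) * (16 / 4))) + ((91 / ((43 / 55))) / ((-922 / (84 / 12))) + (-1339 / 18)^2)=29121085968739 / 5138121600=5667.65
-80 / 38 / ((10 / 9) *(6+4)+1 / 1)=-360 / 2071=-0.17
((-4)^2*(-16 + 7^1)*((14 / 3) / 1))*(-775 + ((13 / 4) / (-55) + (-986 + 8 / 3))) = 64990184 / 55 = 1181639.71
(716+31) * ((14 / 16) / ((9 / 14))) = 4067 / 4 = 1016.75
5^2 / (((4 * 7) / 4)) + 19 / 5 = 258 / 35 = 7.37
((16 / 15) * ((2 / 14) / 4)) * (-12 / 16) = -1 / 35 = -0.03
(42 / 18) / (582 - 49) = 7 / 1599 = 0.00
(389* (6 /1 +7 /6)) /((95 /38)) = 1115.13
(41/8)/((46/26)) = 533/184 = 2.90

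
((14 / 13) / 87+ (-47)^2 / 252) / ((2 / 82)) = 34192729 / 95004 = 359.91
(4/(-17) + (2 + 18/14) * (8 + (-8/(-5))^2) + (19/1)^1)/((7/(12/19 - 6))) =-50226/1225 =-41.00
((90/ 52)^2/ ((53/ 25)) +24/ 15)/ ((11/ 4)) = 539749/ 492635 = 1.10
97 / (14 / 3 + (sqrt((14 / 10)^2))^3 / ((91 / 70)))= 94575 / 6608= 14.31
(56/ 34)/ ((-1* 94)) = -14/ 799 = -0.02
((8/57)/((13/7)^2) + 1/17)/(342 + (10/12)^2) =195564/673439819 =0.00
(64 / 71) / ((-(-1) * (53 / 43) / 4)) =11008 / 3763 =2.93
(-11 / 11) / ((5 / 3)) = -3 / 5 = -0.60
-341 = -341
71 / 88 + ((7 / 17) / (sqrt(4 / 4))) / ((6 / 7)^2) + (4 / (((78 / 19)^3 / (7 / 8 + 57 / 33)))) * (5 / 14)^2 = 1.39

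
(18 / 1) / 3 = 6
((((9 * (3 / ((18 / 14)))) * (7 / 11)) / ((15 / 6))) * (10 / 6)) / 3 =98 / 33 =2.97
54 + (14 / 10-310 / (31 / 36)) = -304.60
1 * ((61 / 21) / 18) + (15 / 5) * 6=6865 / 378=18.16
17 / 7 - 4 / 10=71 / 35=2.03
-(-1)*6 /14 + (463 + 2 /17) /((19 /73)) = 4024072 /2261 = 1779.78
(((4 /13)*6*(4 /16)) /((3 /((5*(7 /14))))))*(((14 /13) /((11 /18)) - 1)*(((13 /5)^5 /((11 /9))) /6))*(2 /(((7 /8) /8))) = 45978816 /529375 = 86.85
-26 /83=-0.31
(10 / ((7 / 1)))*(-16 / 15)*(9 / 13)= -1.05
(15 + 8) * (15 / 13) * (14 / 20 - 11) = -7107 / 26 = -273.35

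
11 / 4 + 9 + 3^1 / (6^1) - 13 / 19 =879 / 76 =11.57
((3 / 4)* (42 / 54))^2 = 49 / 144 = 0.34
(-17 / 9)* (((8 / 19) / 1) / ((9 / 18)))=-272 / 171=-1.59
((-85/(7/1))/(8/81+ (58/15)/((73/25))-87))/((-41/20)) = -10052100/145226879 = -0.07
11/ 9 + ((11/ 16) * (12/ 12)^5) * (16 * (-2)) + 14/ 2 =-124/ 9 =-13.78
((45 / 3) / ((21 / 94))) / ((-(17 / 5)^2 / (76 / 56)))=-111625 / 14161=-7.88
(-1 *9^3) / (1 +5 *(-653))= 243 / 1088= 0.22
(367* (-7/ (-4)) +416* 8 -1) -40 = 15717/ 4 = 3929.25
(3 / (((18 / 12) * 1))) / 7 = 2 / 7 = 0.29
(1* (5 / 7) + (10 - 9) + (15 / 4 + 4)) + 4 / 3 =907 / 84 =10.80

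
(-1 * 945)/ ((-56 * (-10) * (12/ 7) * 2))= -63/ 128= -0.49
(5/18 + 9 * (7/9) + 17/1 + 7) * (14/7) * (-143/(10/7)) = -563563/90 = -6261.81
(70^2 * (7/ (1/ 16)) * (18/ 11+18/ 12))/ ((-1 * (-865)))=3786720/ 1903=1989.87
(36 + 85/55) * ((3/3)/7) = 59/11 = 5.36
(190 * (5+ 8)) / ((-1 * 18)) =-1235 / 9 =-137.22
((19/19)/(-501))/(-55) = 1/27555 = 0.00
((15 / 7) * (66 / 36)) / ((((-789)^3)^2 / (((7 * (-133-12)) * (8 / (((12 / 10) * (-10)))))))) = 7975 / 723741163026980283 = 0.00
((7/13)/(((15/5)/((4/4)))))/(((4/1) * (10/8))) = 7/195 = 0.04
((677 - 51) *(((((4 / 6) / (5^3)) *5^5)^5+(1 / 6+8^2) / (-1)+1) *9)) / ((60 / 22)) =2151769303343 / 810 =2656505312.77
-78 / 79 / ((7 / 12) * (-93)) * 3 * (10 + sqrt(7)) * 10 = 9360 * sqrt(7) / 17143 + 93600 / 17143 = 6.90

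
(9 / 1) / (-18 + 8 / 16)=-18 / 35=-0.51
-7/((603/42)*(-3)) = 98/603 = 0.16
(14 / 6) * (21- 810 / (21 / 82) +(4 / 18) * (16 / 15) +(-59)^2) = 320714 / 405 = 791.89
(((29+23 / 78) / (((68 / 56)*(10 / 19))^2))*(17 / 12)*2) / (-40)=-5.08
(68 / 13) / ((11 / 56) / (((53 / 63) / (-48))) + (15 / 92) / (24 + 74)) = -32493664 / 69611217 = -0.47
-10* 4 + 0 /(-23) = -40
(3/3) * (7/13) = 7/13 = 0.54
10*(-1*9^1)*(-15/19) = 1350/19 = 71.05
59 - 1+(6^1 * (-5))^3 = -26942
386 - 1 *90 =296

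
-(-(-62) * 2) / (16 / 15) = -465 / 4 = -116.25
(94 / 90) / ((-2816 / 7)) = -329 / 126720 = -0.00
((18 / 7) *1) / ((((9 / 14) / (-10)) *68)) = -10 / 17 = -0.59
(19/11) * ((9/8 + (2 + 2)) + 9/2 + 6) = 2375/88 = 26.99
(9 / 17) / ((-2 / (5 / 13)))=-0.10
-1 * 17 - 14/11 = -201/11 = -18.27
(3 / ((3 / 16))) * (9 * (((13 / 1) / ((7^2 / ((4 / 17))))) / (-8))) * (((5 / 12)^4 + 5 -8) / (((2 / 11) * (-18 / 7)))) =-8806369 / 1233792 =-7.14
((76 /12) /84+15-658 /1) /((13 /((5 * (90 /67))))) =-4050425 /12194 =-332.17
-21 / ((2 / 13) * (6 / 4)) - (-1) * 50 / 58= -90.14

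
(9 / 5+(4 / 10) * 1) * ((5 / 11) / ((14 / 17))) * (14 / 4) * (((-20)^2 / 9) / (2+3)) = 340 / 9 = 37.78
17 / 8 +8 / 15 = 319 / 120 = 2.66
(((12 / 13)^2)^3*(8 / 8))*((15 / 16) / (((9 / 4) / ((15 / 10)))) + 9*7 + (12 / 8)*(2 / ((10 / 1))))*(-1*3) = -2863185408 / 24134045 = -118.64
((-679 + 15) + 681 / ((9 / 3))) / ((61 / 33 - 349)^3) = 15704469 / 1503484706816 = 0.00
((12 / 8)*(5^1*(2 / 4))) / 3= 1.25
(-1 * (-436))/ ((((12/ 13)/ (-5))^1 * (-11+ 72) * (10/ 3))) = -1417/ 122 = -11.61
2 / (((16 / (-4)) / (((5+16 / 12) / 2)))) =-19 / 12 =-1.58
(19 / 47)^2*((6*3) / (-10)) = -3249 / 11045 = -0.29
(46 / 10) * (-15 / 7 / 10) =-69 / 70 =-0.99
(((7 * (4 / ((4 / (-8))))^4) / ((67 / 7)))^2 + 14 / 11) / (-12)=-221551557311 / 296274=-747792.78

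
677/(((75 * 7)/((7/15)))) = 677/1125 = 0.60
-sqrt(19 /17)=-sqrt(323) /17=-1.06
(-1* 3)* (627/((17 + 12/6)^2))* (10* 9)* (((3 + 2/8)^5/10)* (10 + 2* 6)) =-3639042693/9728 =-374079.22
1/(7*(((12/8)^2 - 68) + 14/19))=-76/34587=-0.00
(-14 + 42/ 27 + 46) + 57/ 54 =623/ 18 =34.61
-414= -414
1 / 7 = 0.14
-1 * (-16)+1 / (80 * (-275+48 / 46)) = 8065257 / 504080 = 16.00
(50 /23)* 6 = 300 /23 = 13.04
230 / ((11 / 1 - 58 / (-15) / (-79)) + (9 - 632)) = -136275 / 362639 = -0.38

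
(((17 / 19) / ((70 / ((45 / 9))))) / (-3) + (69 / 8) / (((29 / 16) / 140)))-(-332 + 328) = 15509435 / 23142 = 670.19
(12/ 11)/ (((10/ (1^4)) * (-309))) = -2/ 5665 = -0.00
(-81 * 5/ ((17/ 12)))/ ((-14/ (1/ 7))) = 2.92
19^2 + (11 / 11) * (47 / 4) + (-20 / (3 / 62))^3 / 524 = -134390.04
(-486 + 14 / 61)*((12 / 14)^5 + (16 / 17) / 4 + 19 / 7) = -28889510976 / 17428859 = -1657.57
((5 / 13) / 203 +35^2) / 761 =3232780 / 2008279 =1.61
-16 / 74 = -0.22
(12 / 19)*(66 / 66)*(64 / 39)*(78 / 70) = 768 / 665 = 1.15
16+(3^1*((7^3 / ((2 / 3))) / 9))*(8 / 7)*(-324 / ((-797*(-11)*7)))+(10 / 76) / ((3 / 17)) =15701995 / 999438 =15.71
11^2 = 121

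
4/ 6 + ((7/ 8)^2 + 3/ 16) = 311/ 192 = 1.62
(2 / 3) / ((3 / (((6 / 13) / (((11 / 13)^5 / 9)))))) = 342732 / 161051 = 2.13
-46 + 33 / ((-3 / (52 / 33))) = -190 / 3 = -63.33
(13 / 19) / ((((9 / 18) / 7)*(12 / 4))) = 3.19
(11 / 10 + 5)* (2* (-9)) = -549 / 5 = -109.80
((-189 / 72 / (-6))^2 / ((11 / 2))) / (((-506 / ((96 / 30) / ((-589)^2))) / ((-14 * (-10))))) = -343 / 3861924572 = -0.00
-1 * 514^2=-264196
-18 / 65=-0.28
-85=-85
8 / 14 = 4 / 7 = 0.57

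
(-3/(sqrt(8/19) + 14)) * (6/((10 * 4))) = -1197/37160 + 9 * sqrt(38)/37160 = -0.03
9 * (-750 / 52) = -3375 / 26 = -129.81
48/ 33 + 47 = 533/ 11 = 48.45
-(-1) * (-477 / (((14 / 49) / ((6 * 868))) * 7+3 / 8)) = -2484216 / 1955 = -1270.70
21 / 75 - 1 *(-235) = 5882 / 25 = 235.28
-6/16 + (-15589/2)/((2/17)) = -530029/8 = -66253.62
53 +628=681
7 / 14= 1 / 2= 0.50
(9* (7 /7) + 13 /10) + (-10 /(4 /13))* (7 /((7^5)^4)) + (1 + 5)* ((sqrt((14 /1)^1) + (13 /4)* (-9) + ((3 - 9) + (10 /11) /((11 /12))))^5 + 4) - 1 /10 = -240007852607569483369054191084045201709 /756884440077613605409000814080 + 1160875857369908703* sqrt(14) /27437936768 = -158793377.50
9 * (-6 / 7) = -54 / 7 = -7.71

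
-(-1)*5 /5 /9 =1 /9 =0.11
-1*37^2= -1369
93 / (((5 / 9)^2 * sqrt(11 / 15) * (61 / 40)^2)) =482112 * sqrt(165) / 40931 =151.30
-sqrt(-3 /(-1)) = -sqrt(3) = -1.73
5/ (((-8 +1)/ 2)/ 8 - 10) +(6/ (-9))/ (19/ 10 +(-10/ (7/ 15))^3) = -8097290300/ 16905484983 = -0.48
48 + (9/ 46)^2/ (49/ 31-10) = 2945193/ 61364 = 48.00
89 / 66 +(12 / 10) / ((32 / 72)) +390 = 65018 / 165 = 394.05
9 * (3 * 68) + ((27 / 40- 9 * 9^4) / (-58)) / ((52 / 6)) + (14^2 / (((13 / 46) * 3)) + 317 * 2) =510062837 / 180960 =2818.65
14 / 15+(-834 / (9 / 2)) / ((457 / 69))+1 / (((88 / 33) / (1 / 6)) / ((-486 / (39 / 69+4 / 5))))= -424453007 / 8609880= -49.30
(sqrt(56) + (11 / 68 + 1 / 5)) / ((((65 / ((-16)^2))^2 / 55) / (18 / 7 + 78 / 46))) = 15229108224 / 11563825 + 990511104 * sqrt(14) / 136045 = 28559.07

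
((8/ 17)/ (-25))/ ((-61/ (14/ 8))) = 14/ 25925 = 0.00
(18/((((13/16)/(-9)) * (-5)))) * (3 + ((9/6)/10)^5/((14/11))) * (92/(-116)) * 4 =-250392179799/659750000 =-379.53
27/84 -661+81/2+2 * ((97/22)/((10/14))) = -936063/1540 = -607.83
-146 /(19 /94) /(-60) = 3431 /285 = 12.04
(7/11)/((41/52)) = 364/451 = 0.81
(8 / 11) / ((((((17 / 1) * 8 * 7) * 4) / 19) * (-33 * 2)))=-0.00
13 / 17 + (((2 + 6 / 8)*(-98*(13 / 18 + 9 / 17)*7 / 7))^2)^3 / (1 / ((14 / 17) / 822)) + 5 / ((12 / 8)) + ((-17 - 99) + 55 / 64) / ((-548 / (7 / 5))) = 2708901909221266564683774740822987 / 1835562938962184663040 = 1475788082076.26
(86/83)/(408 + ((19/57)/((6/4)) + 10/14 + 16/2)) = 5418/2180161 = 0.00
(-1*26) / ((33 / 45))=-390 / 11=-35.45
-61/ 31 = -1.97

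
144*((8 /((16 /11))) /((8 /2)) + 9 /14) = 2034 /7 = 290.57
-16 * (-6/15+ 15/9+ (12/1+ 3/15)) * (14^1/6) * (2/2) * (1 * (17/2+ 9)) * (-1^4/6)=39592/27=1466.37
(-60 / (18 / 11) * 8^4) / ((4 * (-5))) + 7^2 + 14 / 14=22678 / 3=7559.33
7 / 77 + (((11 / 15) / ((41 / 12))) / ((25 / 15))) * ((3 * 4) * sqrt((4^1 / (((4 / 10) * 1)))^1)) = 1 / 11 + 1584 * sqrt(10) / 1025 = 4.98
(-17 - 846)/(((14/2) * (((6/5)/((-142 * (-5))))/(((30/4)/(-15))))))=1531825/42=36472.02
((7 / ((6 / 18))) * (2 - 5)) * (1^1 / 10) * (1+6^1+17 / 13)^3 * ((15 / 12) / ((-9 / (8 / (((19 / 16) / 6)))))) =846526464 / 41743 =20279.48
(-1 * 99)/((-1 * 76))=99/76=1.30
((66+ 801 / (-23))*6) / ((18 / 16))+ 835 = 23029 / 23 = 1001.26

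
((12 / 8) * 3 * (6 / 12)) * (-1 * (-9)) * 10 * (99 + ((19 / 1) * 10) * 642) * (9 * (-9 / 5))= -800960319 / 2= -400480159.50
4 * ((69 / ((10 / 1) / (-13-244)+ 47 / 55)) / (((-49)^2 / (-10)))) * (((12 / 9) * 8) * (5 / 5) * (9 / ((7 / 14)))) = -832268800 / 3075681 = -270.60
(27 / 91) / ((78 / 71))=639 / 2366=0.27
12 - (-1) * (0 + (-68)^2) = 4636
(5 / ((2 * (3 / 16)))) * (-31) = -413.33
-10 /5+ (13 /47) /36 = -3371 /1692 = -1.99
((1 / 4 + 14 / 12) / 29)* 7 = 119 / 348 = 0.34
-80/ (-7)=80/ 7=11.43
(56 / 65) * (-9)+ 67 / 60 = -5177 / 780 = -6.64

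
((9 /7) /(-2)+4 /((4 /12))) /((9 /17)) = 901 /42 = 21.45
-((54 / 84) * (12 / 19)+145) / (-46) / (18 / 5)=96695 / 110124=0.88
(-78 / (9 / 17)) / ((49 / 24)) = -3536 / 49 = -72.16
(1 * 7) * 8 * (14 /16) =49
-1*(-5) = 5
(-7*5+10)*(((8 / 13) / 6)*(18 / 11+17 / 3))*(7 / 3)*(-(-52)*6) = -1349600 / 99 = -13632.32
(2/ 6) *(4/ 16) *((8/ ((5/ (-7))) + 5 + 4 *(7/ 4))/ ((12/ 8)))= 2/ 45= 0.04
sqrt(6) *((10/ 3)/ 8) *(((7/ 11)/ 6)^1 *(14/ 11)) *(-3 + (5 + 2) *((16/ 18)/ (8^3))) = -421645 *sqrt(6)/ 2509056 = -0.41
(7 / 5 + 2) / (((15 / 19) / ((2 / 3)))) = 646 / 225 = 2.87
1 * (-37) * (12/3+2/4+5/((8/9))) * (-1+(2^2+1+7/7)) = -14985/8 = -1873.12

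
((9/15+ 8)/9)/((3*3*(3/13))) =559/1215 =0.46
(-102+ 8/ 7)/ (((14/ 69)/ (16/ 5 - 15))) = 1437063/ 245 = 5865.56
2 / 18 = 1 / 9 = 0.11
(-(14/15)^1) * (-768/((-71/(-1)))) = 3584/355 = 10.10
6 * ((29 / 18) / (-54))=-29 / 162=-0.18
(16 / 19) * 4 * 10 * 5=3200 / 19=168.42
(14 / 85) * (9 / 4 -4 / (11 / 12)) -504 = -943131 / 1870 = -504.35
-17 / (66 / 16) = -136 / 33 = -4.12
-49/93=-0.53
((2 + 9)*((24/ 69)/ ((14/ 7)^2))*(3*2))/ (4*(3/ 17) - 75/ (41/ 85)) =-30668/ 827103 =-0.04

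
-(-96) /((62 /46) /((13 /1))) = 925.94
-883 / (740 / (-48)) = 10596 / 185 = 57.28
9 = 9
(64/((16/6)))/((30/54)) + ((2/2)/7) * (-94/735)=44434/1029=43.18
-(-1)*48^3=110592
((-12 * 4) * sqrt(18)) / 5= -144 * sqrt(2) / 5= -40.73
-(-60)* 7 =420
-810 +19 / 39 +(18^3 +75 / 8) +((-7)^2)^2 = 2319053 / 312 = 7432.86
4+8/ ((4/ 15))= 34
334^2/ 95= 111556/ 95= 1174.27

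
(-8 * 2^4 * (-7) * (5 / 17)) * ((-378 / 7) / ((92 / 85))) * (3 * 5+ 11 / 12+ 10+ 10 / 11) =-89233200 / 253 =-352700.40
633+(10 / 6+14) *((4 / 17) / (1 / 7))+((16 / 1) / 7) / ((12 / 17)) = 78783 / 119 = 662.04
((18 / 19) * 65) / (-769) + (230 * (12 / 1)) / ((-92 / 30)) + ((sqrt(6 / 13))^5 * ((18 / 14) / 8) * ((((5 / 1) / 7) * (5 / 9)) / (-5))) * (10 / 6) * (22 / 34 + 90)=-13151070 / 14611 -115575 * sqrt(78) / 3660202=-900.36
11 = 11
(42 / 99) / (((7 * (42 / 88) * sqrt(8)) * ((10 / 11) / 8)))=88 * sqrt(2) / 315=0.40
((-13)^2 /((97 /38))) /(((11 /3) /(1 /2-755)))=-14536197 /1067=-13623.43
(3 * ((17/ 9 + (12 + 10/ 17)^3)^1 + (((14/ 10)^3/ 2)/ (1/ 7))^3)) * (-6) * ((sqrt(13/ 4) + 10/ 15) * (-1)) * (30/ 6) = 1991498586791617/ 11514843750 + 1991498586791617 * sqrt(13)/ 15353125000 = 640637.12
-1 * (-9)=9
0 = 0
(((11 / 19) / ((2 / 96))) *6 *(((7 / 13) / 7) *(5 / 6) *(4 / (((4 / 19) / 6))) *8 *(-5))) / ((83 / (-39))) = 1900800 / 83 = 22901.20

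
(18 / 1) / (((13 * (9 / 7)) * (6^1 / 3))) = 7 / 13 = 0.54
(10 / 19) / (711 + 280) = 10 / 18829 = 0.00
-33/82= -0.40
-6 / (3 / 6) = -12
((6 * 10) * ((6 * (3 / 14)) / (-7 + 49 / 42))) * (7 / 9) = -72 / 7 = -10.29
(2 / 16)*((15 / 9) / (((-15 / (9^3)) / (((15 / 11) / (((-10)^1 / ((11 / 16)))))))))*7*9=15309 / 256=59.80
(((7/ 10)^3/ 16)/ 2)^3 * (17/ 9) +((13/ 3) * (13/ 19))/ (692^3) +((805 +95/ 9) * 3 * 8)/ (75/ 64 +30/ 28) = 5653464211433028616166904793/ 647944641675264000000000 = 8725.23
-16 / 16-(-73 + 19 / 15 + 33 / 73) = 76958 / 1095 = 70.28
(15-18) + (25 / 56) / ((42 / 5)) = -6931 / 2352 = -2.95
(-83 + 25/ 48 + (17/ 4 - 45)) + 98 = -1211/ 48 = -25.23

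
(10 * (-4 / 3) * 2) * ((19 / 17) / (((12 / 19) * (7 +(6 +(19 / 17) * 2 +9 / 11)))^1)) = -2090 / 711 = -2.94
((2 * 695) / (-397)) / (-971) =1390 / 385487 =0.00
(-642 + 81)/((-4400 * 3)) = 17/400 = 0.04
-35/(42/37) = -185/6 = -30.83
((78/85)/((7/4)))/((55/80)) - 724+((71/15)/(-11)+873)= 2932142/19635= 149.33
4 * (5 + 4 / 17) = 356 / 17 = 20.94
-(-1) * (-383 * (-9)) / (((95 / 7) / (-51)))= -12953.46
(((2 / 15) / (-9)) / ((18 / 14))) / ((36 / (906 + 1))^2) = -5758543 / 787320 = -7.31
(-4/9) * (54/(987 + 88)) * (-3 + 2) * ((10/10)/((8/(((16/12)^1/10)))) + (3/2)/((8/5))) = 229/10750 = 0.02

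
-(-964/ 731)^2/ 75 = -929296/ 40077075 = -0.02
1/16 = 0.06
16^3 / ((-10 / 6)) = -12288 / 5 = -2457.60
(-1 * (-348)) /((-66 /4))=-232 /11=-21.09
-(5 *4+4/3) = -64/3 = -21.33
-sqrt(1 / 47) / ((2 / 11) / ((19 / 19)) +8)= -0.02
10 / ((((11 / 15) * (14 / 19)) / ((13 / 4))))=18525 / 308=60.15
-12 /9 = -4 /3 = -1.33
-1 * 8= -8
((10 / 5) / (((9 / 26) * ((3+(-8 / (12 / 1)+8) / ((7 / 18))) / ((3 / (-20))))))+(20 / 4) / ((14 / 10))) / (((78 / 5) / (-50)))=-1418450 / 125307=-11.32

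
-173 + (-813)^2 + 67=660863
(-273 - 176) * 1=-449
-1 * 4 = -4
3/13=0.23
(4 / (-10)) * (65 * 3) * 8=-624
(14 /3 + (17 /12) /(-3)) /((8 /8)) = 151 /36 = 4.19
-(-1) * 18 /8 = 9 /4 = 2.25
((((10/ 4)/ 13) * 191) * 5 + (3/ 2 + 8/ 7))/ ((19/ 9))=152577/ 1729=88.25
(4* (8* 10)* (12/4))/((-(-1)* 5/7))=1344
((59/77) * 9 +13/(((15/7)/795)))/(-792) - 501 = -15462443/30492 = -507.10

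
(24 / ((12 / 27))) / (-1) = -54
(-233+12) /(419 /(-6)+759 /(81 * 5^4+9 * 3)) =3731364 /1178813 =3.17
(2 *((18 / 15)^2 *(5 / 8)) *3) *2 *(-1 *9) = -486 / 5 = -97.20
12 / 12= 1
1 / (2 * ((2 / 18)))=9 / 2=4.50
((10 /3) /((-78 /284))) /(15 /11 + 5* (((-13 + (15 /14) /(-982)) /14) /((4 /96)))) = 37580158 /340833285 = 0.11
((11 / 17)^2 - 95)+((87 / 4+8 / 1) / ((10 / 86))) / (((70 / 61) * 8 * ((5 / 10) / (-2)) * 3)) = -45687599 / 346800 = -131.74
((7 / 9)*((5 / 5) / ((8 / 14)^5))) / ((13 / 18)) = 117649 / 6656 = 17.68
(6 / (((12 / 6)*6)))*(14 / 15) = 7 / 15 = 0.47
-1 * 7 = -7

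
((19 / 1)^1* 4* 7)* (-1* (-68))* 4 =144704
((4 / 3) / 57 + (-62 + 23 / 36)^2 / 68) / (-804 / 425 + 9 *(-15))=-0.40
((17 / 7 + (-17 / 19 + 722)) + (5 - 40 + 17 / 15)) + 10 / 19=1376936 / 1995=690.19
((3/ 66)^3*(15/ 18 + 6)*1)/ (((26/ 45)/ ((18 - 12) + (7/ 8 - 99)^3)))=-297496135095/ 283492352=-1049.40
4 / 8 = 1 / 2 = 0.50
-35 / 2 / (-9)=1.94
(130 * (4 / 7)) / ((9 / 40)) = 20800 / 63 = 330.16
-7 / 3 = -2.33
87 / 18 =29 / 6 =4.83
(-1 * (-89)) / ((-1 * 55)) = -1.62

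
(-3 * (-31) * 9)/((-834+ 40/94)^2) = 1848933/1534915684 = 0.00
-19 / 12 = -1.58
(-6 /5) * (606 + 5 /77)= -280002 /385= -727.28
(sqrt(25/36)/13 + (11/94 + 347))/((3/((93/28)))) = 19727873/51324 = 384.38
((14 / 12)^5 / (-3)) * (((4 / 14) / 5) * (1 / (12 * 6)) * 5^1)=-2401 / 839808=-0.00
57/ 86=0.66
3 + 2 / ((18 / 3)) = 3.33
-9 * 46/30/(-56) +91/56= 131/70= 1.87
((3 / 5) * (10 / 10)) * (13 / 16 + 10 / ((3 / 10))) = 20.49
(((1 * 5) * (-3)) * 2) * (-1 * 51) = 1530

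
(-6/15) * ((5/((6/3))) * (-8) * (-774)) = -6192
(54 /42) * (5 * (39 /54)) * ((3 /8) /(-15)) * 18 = -117 /56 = -2.09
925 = 925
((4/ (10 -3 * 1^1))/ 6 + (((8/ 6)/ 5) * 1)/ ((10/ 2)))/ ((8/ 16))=52/ 175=0.30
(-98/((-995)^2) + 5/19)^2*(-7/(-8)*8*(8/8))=171397147020183/353833969725625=0.48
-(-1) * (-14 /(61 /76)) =-1064 /61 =-17.44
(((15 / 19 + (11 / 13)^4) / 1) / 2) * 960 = 339165120 / 542659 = 625.01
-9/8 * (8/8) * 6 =-27/4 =-6.75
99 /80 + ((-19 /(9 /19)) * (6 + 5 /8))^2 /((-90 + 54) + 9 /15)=-9146114773 /4587840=-1993.56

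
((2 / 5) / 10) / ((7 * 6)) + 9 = 9451 / 1050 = 9.00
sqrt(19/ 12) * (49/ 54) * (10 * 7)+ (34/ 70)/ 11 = 17/ 385+ 1715 * sqrt(57)/ 162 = 79.97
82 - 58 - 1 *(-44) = 68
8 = 8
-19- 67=-86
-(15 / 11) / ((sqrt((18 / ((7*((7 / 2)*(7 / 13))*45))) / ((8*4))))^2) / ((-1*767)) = 205800 / 109681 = 1.88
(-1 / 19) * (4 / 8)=-1 / 38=-0.03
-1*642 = -642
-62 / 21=-2.95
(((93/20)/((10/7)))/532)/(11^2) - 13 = -23909507/1839200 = -13.00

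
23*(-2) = -46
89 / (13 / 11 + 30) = 979 / 343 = 2.85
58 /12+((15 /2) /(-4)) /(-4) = 509 /96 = 5.30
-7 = -7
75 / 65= 15 / 13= 1.15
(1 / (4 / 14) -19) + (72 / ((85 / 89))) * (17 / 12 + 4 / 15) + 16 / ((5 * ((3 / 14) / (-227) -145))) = 43627121249 / 391691050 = 111.38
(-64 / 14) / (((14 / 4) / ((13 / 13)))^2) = -128 / 343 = -0.37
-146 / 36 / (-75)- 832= -1123127 / 1350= -831.95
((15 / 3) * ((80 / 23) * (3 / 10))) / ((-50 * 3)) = -4 / 115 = -0.03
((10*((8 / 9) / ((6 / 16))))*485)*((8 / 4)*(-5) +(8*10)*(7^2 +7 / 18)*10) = 110350304000 / 243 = 454116477.37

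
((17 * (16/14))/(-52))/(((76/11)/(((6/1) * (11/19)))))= -6171/32851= -0.19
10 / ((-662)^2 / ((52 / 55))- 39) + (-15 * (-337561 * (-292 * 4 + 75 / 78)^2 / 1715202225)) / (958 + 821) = 468161384334288695443 / 207142331478832369620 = 2.26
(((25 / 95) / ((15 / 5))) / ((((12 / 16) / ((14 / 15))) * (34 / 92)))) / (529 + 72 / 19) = 0.00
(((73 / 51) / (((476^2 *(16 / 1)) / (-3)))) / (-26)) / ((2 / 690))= 25185 / 1602345472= 0.00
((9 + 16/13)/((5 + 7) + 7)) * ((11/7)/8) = 11/104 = 0.11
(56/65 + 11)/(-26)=-771/1690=-0.46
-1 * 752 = -752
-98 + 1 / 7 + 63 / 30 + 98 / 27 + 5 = -164671 / 1890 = -87.13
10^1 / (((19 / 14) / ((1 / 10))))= 0.74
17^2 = 289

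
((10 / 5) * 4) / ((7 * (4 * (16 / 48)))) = 6 / 7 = 0.86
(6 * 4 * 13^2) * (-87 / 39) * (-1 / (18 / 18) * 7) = 63336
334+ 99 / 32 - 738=-12829 / 32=-400.91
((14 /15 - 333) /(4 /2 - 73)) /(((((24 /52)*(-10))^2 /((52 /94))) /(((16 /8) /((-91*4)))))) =-841789 /1261386000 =-0.00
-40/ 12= -10/ 3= -3.33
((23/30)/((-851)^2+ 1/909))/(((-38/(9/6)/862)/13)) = -0.00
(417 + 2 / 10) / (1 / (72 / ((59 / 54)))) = 8110368 / 295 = 27492.77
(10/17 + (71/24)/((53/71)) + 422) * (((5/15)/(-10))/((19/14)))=-12913243/1232568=-10.48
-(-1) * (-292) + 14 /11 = -3198 /11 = -290.73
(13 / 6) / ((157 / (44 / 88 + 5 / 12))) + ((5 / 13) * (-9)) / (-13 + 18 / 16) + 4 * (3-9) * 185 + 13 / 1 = -12359724367 / 2792088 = -4426.70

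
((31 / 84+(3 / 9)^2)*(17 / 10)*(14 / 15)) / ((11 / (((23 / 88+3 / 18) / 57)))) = 1921 / 3693600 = 0.00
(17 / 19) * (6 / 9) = 34 / 57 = 0.60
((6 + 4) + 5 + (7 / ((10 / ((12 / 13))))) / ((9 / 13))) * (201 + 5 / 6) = 289429 / 90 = 3215.88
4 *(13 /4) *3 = 39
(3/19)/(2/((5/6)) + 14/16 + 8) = 120/8569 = 0.01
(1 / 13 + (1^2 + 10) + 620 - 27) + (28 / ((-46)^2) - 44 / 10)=20620346 / 34385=599.69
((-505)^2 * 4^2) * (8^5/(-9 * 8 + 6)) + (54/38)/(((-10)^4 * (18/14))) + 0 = -12702121983999307/6270000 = -2025856775.76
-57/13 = -4.38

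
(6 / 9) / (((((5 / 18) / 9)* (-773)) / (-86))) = 9288 / 3865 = 2.40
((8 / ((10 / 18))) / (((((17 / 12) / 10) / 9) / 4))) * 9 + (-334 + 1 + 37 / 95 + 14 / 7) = 52653904 / 1615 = 32603.04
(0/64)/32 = 0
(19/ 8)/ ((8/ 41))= 779/ 64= 12.17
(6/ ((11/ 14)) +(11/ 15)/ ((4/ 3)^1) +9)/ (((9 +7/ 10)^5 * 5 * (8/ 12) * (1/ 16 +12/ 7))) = 3192000/ 94460742827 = 0.00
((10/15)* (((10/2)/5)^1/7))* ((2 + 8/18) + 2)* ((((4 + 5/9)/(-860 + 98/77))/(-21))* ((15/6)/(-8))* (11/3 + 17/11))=-0.00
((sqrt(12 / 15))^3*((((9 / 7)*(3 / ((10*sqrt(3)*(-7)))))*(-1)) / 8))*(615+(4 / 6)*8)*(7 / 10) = 5583*sqrt(15) / 17500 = 1.24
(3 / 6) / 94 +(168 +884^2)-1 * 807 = 146793597 / 188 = 780817.01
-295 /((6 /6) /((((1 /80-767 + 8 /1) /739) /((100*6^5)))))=0.00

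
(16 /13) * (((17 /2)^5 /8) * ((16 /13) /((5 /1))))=1419857 /845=1680.30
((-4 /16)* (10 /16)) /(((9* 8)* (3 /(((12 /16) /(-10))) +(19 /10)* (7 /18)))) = 0.00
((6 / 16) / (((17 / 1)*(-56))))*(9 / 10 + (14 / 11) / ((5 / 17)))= -345 / 167552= -0.00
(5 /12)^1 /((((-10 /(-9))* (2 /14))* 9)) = 7 /24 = 0.29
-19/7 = -2.71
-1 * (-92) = 92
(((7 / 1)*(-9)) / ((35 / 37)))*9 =-2997 / 5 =-599.40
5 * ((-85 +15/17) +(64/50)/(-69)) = -2467294/5865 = -420.68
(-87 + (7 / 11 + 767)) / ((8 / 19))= 142253 / 88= 1616.51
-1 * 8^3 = -512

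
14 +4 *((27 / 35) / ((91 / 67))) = 51826 / 3185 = 16.27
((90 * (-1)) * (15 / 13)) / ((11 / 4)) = -5400 / 143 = -37.76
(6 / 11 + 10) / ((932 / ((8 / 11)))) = 232 / 28193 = 0.01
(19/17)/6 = 0.19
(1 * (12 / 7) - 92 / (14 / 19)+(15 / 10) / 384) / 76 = -1.62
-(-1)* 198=198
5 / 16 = 0.31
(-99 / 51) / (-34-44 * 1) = 11 / 442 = 0.02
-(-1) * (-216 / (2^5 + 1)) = -72 / 11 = -6.55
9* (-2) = -18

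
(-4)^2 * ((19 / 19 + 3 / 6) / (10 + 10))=6 / 5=1.20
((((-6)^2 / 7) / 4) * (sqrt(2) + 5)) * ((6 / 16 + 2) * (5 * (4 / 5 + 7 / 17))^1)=17613 * sqrt(2) / 952 + 88065 / 952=118.67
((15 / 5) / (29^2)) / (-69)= -1 / 19343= -0.00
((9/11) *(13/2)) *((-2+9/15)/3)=-273/110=-2.48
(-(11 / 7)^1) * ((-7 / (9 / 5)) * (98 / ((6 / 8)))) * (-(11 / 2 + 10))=-334180 / 27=-12377.04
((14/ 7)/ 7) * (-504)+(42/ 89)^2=-1138860/ 7921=-143.78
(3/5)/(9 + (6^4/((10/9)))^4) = 125/385610460477267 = 0.00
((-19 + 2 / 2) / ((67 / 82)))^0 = 1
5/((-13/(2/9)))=-10/117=-0.09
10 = 10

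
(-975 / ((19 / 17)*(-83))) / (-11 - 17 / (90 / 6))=-19125 / 22078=-0.87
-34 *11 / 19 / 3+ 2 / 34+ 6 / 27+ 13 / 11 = -5.10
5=5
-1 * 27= -27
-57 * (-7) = 399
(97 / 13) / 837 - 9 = -97832 / 10881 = -8.99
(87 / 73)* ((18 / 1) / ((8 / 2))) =783 / 146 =5.36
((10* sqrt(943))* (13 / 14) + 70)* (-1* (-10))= 700 + 650* sqrt(943) / 7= 3551.49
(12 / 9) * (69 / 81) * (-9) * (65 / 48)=-1495 / 108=-13.84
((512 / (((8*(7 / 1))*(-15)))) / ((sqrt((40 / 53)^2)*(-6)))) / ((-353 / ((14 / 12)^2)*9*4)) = -371 / 25733700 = -0.00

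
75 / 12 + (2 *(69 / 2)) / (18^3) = 12173 / 1944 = 6.26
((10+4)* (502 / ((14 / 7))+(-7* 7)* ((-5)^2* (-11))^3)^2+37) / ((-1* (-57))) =4846132876708012767 / 19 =255059625089895408.79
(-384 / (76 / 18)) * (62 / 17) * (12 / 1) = -1285632 / 323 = -3980.28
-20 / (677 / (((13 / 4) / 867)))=-65 / 586959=-0.00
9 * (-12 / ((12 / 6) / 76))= -4104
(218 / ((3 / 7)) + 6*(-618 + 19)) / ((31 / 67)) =-620152 / 93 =-6668.30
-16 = -16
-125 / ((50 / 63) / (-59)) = 18585 / 2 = 9292.50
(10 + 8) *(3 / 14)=27 / 7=3.86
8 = 8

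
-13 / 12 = -1.08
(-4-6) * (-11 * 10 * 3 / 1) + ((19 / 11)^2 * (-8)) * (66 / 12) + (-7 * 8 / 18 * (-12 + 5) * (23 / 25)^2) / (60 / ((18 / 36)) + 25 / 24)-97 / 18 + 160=170682017611 / 51356250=3323.49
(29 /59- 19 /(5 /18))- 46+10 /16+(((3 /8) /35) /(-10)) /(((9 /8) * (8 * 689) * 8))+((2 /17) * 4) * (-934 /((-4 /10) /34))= 101748613577461 /2731747200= 37246.72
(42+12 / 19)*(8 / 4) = 1620 / 19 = 85.26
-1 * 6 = -6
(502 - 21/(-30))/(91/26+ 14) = 5027/175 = 28.73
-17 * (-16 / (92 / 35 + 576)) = 2380 / 5063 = 0.47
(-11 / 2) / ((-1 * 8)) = 0.69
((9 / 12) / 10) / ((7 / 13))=39 / 280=0.14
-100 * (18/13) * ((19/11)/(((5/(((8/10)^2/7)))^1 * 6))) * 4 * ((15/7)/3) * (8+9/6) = -138624/7007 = -19.78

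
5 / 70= 1 / 14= 0.07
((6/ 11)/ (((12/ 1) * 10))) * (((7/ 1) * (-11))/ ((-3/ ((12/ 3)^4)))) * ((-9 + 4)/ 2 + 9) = 2912/ 15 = 194.13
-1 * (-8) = 8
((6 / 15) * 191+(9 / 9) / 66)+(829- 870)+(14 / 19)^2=4283687 / 119130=35.96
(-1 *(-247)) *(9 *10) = 22230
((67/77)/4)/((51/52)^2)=0.23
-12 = -12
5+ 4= 9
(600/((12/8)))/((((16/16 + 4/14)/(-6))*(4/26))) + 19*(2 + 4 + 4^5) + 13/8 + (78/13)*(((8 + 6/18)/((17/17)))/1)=7488.29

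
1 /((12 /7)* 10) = 7 /120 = 0.06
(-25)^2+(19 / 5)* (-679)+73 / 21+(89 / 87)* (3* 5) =-5896274 / 3045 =-1936.38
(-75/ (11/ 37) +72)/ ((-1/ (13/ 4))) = 25779/ 44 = 585.89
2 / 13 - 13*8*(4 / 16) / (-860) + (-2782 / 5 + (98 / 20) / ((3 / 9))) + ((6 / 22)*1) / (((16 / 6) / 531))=-119833951 / 245960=-487.21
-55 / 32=-1.72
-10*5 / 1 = -50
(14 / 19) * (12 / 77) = 24 / 209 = 0.11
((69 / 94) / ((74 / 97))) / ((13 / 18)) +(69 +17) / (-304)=1.05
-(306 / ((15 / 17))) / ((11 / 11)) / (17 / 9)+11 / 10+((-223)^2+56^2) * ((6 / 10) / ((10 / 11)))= 173542 / 5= 34708.40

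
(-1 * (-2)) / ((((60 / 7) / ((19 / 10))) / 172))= 5719 / 75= 76.25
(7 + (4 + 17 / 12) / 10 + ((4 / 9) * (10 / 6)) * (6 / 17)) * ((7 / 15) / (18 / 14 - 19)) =-467999 / 2276640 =-0.21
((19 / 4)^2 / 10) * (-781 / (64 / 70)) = -1973587 / 1024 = -1927.33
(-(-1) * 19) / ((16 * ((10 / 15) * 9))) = 19 / 96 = 0.20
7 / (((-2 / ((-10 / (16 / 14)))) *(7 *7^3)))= 5 / 392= 0.01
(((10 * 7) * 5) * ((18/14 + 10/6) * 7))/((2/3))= 10850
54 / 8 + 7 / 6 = 95 / 12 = 7.92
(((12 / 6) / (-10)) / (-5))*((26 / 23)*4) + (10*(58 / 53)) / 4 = 88887 / 30475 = 2.92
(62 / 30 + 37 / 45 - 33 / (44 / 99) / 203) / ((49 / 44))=202829 / 89523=2.27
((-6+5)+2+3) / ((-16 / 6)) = -3 / 2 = -1.50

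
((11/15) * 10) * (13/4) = 143/6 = 23.83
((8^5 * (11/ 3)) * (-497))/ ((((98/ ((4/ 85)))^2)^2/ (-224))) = 13103005696/ 18424053991875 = 0.00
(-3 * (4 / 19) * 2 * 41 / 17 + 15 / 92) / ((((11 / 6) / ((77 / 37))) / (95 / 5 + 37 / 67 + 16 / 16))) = -145746783 / 2166646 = -67.27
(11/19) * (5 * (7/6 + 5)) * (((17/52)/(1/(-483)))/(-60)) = 1113959/23712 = 46.98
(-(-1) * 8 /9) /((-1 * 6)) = -4 /27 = -0.15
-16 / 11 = -1.45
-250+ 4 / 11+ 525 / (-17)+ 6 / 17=-52391 / 187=-280.17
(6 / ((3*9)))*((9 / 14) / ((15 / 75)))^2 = 225 / 98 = 2.30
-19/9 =-2.11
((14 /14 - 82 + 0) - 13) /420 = -47 /210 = -0.22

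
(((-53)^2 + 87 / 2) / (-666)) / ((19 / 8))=-11410 / 6327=-1.80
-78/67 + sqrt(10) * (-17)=-17 * sqrt(10)- 78/67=-54.92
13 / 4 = 3.25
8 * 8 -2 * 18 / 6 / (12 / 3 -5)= 70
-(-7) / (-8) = -7 / 8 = -0.88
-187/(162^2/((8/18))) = -187/59049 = -0.00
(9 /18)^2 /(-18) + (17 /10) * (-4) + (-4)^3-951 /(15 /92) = -2125301 /360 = -5903.61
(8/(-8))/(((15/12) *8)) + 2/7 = 13/70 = 0.19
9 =9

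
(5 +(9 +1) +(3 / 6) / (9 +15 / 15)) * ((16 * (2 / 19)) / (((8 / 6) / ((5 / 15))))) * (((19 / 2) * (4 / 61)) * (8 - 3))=19.74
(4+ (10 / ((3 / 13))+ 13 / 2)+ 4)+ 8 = 395 / 6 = 65.83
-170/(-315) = 34/63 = 0.54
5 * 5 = 25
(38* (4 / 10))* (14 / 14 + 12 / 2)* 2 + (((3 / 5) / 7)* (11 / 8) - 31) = 50937 / 280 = 181.92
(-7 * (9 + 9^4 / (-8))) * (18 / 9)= 45423 / 4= 11355.75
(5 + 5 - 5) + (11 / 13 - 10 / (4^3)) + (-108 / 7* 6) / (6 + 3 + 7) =-279 / 2912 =-0.10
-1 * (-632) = 632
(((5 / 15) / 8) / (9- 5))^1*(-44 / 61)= -11 / 1464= -0.01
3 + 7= 10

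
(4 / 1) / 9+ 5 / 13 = 0.83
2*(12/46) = 12/23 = 0.52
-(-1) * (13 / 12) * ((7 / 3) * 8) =182 / 9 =20.22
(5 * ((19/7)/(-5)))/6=-19/42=-0.45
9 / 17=0.53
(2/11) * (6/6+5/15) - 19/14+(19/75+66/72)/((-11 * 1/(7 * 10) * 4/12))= -27086/1155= -23.45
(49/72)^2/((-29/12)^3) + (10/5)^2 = 3.97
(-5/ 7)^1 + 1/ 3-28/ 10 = -334/ 105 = -3.18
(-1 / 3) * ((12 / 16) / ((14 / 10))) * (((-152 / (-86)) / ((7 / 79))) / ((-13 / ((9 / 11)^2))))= 607905 / 3314311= 0.18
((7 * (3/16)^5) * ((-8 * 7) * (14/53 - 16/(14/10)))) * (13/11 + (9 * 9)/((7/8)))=3632983407/38207488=95.09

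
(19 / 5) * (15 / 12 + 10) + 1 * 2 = 179 / 4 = 44.75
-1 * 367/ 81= -367/ 81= -4.53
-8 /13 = -0.62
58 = 58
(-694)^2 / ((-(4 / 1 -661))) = 481636 / 657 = 733.08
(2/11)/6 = 1/33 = 0.03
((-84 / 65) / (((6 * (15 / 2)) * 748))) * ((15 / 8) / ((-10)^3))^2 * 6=-63 / 77792000000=-0.00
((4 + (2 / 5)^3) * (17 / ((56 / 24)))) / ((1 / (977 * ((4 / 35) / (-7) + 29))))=179741335716 / 214375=838443.55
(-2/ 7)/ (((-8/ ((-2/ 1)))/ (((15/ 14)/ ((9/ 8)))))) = -10/ 147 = -0.07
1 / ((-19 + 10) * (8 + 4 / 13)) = -13 / 972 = -0.01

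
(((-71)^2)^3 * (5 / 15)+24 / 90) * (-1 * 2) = -427000946406 / 5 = -85400189281.20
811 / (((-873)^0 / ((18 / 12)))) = 2433 / 2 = 1216.50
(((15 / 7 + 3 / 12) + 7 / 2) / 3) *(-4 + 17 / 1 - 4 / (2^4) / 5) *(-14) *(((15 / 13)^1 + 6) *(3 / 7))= -113553 / 104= -1091.86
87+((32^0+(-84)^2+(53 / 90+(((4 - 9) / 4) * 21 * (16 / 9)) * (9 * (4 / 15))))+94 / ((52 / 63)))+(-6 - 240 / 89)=371628353 / 52065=7137.78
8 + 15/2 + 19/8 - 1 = 135/8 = 16.88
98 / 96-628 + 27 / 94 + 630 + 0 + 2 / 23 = 176161 / 51888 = 3.40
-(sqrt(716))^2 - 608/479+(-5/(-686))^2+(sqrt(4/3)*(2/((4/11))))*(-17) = -161683596937/225415484 - 187*sqrt(3)/3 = -825.23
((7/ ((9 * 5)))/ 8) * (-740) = -259/ 18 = -14.39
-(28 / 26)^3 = -2744 / 2197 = -1.25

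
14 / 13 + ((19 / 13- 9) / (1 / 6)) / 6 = -84 / 13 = -6.46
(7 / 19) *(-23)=-161 / 19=-8.47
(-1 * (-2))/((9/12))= 8/3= 2.67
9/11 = 0.82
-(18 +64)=-82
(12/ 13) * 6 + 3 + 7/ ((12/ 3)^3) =7195/ 832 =8.65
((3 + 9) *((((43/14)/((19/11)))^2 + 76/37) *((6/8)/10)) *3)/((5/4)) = 368696583/32724650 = 11.27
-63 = -63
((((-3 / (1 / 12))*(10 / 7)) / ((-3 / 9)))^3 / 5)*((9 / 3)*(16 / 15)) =806215680 / 343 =2350483.03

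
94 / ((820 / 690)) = 3243 / 41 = 79.10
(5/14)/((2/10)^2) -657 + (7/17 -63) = -169137/238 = -710.66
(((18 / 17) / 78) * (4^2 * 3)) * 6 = 864 / 221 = 3.91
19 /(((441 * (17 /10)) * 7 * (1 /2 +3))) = 380 /367353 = 0.00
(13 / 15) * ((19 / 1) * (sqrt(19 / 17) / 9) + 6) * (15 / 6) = 247 * sqrt(323) / 918 + 13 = 17.84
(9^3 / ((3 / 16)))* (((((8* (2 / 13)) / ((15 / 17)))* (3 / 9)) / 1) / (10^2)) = 29376 / 1625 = 18.08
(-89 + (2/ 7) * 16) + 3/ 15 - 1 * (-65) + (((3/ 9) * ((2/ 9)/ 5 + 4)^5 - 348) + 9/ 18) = -46548888077/ 7750181250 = -6.01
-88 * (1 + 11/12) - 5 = -521/3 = -173.67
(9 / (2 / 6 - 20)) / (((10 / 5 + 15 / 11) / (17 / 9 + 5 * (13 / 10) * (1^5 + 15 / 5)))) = -8283 / 2183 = -3.79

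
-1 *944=-944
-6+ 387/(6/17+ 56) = 831/958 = 0.87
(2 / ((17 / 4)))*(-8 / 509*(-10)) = 640 / 8653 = 0.07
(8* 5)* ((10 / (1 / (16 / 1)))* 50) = 320000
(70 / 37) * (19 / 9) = 1330 / 333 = 3.99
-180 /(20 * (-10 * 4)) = 9 /40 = 0.22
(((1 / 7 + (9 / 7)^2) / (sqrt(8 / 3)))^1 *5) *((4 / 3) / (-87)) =-440 *sqrt(6) / 12789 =-0.08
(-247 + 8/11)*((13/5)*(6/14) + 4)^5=-71117440799913/82534375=-861670.56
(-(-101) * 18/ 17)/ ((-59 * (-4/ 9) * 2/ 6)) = 24543/ 2006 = 12.23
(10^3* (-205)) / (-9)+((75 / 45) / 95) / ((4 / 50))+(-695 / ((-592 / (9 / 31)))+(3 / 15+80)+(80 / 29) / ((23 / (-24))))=239204366836139 / 10465870320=22855.66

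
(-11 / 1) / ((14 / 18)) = -99 / 7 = -14.14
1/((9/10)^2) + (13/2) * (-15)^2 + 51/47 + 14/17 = 189709925/129438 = 1465.64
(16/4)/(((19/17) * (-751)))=-68/14269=-0.00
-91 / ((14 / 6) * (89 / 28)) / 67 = -1092 / 5963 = -0.18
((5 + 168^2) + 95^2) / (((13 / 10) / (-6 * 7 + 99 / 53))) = -792392580 / 689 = -1150061.80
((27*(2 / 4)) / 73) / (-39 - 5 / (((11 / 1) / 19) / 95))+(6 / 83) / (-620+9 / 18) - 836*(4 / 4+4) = -197775692588479 / 47314755236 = -4180.00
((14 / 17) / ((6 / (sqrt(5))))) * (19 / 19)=7 * sqrt(5) / 51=0.31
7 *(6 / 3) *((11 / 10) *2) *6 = 924 / 5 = 184.80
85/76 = 1.12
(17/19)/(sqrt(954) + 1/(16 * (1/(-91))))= 1456/263701 + 768 * sqrt(106)/263701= 0.04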